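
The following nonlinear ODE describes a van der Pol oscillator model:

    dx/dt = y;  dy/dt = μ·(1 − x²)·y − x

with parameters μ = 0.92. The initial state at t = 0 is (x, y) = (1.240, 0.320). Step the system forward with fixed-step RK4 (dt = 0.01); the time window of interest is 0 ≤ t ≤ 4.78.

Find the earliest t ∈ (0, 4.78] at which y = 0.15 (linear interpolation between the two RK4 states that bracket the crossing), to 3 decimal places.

t=0.000: state=(1.240, 0.320)
step 1 (dt=0.01): k1=(0.320, -1.398), k2=(0.313, -1.398), k3=(0.313, -1.397), k4=(0.306, -1.397); state += dt/6·(k1+2k2+2k3+k4)
t=0.010: state=(1.243, 0.306)
t=0.020: state=(1.246, 0.292)
t=0.030: state=(1.249, 0.278)
t=0.120: state=(1.268, 0.154)
next step: t=0.130: state=(1.270, 0.141) — y has crossed 0.15
linear interpolation between t=0.120 (0.15432) and t=0.130 (0.14080) → t≈0.123

t = 0.123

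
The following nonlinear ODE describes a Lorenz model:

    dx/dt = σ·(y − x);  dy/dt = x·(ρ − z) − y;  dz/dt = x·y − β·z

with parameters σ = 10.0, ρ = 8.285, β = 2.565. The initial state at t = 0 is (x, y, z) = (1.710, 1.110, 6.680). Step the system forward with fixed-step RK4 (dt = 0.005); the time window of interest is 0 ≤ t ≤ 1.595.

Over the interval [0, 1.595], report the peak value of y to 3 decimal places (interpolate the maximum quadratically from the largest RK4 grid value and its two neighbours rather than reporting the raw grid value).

max y = 6.597

t=0.000: state=(1.710, 1.110, 6.680)
step 1 (dt=0.005): k1=(-6.000, 1.635, -15.236), k2=(-5.809, 1.671, -15.148), k3=(-5.813, 1.671, -15.148), k4=(-5.626, 1.707, -15.060); state += dt/6·(k1+2k2+2k3+k4)
t=0.005: state=(1.681, 1.118, 6.604)
t=0.010: state=(1.654, 1.127, 6.529)
t=0.015: state=(1.628, 1.136, 6.455)
continuing one RK4 step at a time; state shown every 20 steps (Δt=0.1):
t=0.100: state=(1.408, 1.335, 5.330)
t=0.200: state=(1.482, 1.683, 4.314)
t=0.300: state=(1.787, 2.195, 3.616)
t=0.400: state=(2.303, 2.931, 3.260)
t=0.500: state=(3.053, 3.926, 3.337)
t=0.600: state=(4.038, 5.117, 4.011)
t=0.700: state=(5.137, 6.198, 5.436)
t=0.800: state=(6.003, 6.588, 7.428)
t=0.900: state=(6.172, 5.901, 9.180)
t=1.000: state=(5.528, 4.595, 9.829)
t=1.100: state=(4.508, 3.494, 9.370)
t=1.200: state=(3.631, 2.925, 8.373)
t=1.300: state=(3.116, 2.788, 7.309)
t=1.400: state=(2.951, 2.937, 6.410)
t=1.500: state=(3.063, 3.290, 5.779)
t=1.595: state=(3.366, 3.771, 5.484)
largest grid value and its neighbours: y(0.785)=6.59661, y(0.790)=6.59664, y(0.795)=6.59378
parabola through these three points peaks at t≈0.788 with y≈6.59699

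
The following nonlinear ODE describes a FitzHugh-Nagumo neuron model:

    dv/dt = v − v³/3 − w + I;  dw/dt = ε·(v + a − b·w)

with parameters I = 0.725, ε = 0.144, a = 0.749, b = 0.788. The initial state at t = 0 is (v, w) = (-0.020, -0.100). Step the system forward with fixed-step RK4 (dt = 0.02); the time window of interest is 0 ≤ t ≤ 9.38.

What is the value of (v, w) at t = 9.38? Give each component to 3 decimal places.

t=0.000: state=(-0.020, -0.100)
step 1 (dt=0.02): k1=(0.805, 0.116), k2=(0.812, 0.117), k3=(0.812, 0.117), k4=(0.819, 0.118); state += dt/6·(k1+2k2+2k3+k4)
t=0.020: state=(-0.004, -0.098)
t=0.040: state=(0.013, -0.095)
t=0.060: state=(0.030, -0.093)
continuing one RK4 step at a time; state shown every 25 steps (Δt=0.5):
t=0.500: state=(0.478, -0.027)
t=1.000: state=(1.128, 0.083)
t=1.500: state=(1.637, 0.230)
t=2.000: state=(1.822, 0.392)
t=2.500: state=(1.835, 0.551)
t=3.000: state=(1.793, 0.700)
t=3.500: state=(1.736, 0.838)
t=4.000: state=(1.674, 0.963)
t=4.500: state=(1.609, 1.078)
t=5.000: state=(1.542, 1.181)
t=5.500: state=(1.473, 1.274)
t=6.000: state=(1.401, 1.356)
t=6.500: state=(1.326, 1.429)
t=7.000: state=(1.245, 1.493)
t=7.500: state=(1.158, 1.547)
t=8.000: state=(1.062, 1.592)
t=8.500: state=(0.952, 1.627)
t=9.000: state=(0.821, 1.652)
t=9.380: state=(0.700, 1.663)

(v, w) = (0.700, 1.663)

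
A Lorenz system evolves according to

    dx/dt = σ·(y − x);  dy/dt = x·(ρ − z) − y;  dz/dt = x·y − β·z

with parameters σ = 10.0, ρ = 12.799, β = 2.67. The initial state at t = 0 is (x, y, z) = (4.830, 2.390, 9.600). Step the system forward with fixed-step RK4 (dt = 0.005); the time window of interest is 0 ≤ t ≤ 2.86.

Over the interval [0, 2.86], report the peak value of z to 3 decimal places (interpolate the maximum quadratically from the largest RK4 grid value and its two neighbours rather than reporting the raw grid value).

t=0.000: state=(4.830, 2.390, 9.600)
step 1 (dt=0.005): k1=(-24.400, 13.061, -14.088), k2=(-23.463, 13.001, -13.984), k3=(-23.488, 13.008, -13.980), k4=(-22.575, 12.950, -13.876); state += dt/6·(k1+2k2+2k3+k4)
t=0.005: state=(4.713, 2.455, 9.530)
t=0.010: state=(4.604, 2.520, 9.461)
t=0.015: state=(4.504, 2.584, 9.393)
continuing one RK4 step at a time; state shown every 20 steps (Δt=0.1):
t=0.100: state=(3.751, 3.646, 8.432)
t=0.200: state=(4.183, 5.036, 7.949)
t=0.300: state=(5.308, 6.641, 8.536)
t=0.400: state=(6.668, 7.929, 10.451)
t=0.500: state=(7.528, 7.844, 13.077)
t=0.600: state=(7.181, 6.225, 14.648)
t=0.700: state=(5.909, 4.505, 14.264)
t=0.800: state=(4.671, 3.689, 12.762)
t=0.900: state=(4.017, 3.688, 11.135)
t=1.000: state=(3.981, 4.218, 9.888)
t=1.100: state=(4.448, 5.123, 9.289)
t=1.200: state=(5.279, 6.229, 9.548)
t=1.300: state=(6.234, 7.119, 10.737)
t=1.400: state=(6.875, 7.192, 12.428)
t=1.500: state=(6.784, 6.298, 13.623)
t=1.600: state=(6.036, 5.128, 13.637)
t=1.700: state=(5.164, 4.405, 12.742)
t=1.800: state=(4.610, 4.279, 11.580)
t=1.900: state=(4.506, 4.618, 10.621)
t=2.000: state=(4.804, 5.268, 10.141)
t=2.100: state=(5.382, 6.039, 10.302)
t=2.200: state=(6.032, 6.624, 11.095)
t=2.300: state=(6.459, 6.675, 12.195)
t=2.400: state=(6.420, 6.131, 12.995)
t=2.500: state=(5.955, 5.372, 13.072)
t=2.600: state=(5.372, 4.842, 12.520)
t=2.700: state=(4.968, 4.711, 11.724)
t=2.800: state=(4.872, 4.935, 11.039)
t=2.860: state=(4.961, 5.191, 10.782)
largest grid value and its neighbours: z(0.620)=14.71791, z(0.625)=14.72235, z(0.630)=14.72180
parabola through these three points peaks at t≈0.627 with z≈14.72273

max z = 14.723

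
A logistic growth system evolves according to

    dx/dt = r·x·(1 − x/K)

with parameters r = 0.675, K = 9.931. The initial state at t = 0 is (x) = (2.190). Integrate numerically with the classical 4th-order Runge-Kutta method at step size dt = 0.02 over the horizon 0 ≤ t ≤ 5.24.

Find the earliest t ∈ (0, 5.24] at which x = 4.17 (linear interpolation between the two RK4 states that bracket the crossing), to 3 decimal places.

t = 1.392

t=0.000: state=(2.190)
step 1 (dt=0.02): k1=(1.152), k2=(1.157), k3=(1.157), k4=(1.161); state += dt/6·(k1+2k2+2k3+k4)
t=0.020: state=(2.213)
t=0.040: state=(2.236)
t=0.060: state=(2.260)
continuing one RK4 step at a time; state shown every 10 steps (Δt=0.2):
t=0.200: state=(2.429)
t=0.400: state=(2.685)
t=0.600: state=(2.958)
t=0.800: state=(3.246)
t=1.000: state=(3.547)
t=1.200: state=(3.861)
t=1.380: state=(4.151)
next step: t=1.400: state=(4.183) — x has crossed 4.17
linear interpolation between t=1.380 (4.15082) and t=1.400 (4.18347) → t≈1.392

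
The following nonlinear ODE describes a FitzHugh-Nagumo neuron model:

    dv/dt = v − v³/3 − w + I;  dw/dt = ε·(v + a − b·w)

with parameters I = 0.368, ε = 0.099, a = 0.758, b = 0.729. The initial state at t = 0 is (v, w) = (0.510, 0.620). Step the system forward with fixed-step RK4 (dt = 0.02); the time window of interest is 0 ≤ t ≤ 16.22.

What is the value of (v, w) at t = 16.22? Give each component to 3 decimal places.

t=0.000: state=(0.510, 0.620)
step 1 (dt=0.02): k1=(0.214, 0.081), k2=(0.215, 0.081), k3=(0.215, 0.081), k4=(0.215, 0.081); state += dt/6·(k1+2k2+2k3+k4)
t=0.020: state=(0.514, 0.622)
t=0.040: state=(0.519, 0.623)
t=0.060: state=(0.523, 0.625)
continuing one RK4 step at a time; state shown every 50 steps (Δt=1):
t=1.000: state=(0.757, 0.709)
t=2.000: state=(1.014, 0.818)
t=3.000: state=(1.159, 0.938)
t=4.000: state=(1.164, 1.057)
t=5.000: state=(1.070, 1.163)
t=6.000: state=(0.894, 1.249)
t=7.000: state=(0.588, 1.307)
t=8.000: state=(-0.074, 1.317)
t=9.000: state=(-1.462, 1.227)
t=10.000: state=(-1.983, 1.039)
t=11.000: state=(-1.956, 0.850)
t=12.000: state=(-1.895, 0.679)
t=13.000: state=(-1.833, 0.526)
t=14.000: state=(-1.772, 0.390)
t=15.000: state=(-1.712, 0.269)
t=16.000: state=(-1.653, 0.162)
t=16.220: state=(-1.640, 0.140)

(v, w) = (-1.640, 0.140)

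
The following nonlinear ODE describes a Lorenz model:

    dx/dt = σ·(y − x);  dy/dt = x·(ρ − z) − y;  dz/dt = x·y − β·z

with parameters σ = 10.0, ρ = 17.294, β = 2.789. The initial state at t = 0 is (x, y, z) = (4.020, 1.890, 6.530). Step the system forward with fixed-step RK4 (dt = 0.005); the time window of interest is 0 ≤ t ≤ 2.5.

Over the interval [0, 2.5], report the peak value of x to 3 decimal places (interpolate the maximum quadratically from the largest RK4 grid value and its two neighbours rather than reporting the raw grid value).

t=0.000: state=(4.020, 1.890, 6.530)
step 1 (dt=0.005): k1=(-21.300, 41.381, -10.614), k2=(-19.733, 40.810, -10.231), k3=(-19.786, 40.850, -10.231), k4=(-18.268, 40.313, -9.858); state += dt/6·(k1+2k2+2k3+k4)
t=0.005: state=(3.921, 2.094, 6.479)
t=0.010: state=(3.837, 2.293, 6.431)
t=0.015: state=(3.767, 2.488, 6.387)
continuing one RK4 step at a time; state shown every 20 steps (Δt=0.1):
t=0.100: state=(4.059, 5.646, 6.206)
t=0.200: state=(6.675, 10.178, 8.428)
t=0.300: state=(10.379, 13.557, 15.764)
t=0.400: state=(11.160, 9.016, 23.588)
t=0.500: state=(7.170, 2.510, 22.280)
t=0.600: state=(3.443, 0.889, 17.497)
t=0.700: state=(1.914, 1.220, 13.452)
t=0.800: state=(1.746, 2.009, 10.421)
t=0.900: state=(2.366, 3.353, 8.356)
t=1.000: state=(3.807, 5.767, 7.542)
t=1.100: state=(6.391, 9.585, 9.161)
t=1.200: state=(9.747, 12.721, 15.210)
t=1.300: state=(10.835, 9.505, 22.370)
t=1.400: state=(7.658, 3.554, 22.128)
t=1.500: state=(4.156, 1.596, 17.896)
t=1.600: state=(2.575, 1.840, 13.991)
t=1.700: state=(2.427, 2.779, 11.065)
t=1.800: state=(3.209, 4.428, 9.242)
t=1.900: state=(4.927, 7.176, 9.050)
t=2.000: state=(7.646, 10.671, 11.863)
t=2.100: state=(10.170, 11.577, 18.196)
t=2.200: state=(9.583, 7.089, 22.263)
t=2.300: state=(6.356, 3.100, 20.208)
t=2.400: state=(3.879, 2.277, 16.369)
t=2.500: state=(3.046, 2.882, 13.114)
largest grid value and its neighbours: x(0.360)=11.52832, x(0.365)=11.53686, x(0.370)=11.52985
parabola through these three points peaks at t≈0.365 with x≈11.53688

max x = 11.537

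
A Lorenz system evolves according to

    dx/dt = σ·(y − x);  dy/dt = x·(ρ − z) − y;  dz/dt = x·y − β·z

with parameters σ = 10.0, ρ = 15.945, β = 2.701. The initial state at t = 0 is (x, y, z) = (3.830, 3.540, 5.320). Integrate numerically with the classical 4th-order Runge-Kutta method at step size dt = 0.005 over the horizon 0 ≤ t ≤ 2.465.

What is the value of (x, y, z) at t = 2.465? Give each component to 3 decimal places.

(x, y, z) = (3.640, 2.804, 14.115)

t=0.000: state=(3.830, 3.540, 5.320)
step 1 (dt=0.005): k1=(-2.900, 37.154, -0.811), k2=(-1.899, 36.992, -0.476), k3=(-1.928, 37.015, -0.471), k4=(-0.953, 36.875, -0.132); state += dt/6·(k1+2k2+2k3+k4)
t=0.005: state=(3.820, 3.725, 5.318)
t=0.010: state=(3.820, 3.909, 5.319)
t=0.015: state=(3.829, 4.092, 5.323)
continuing one RK4 step at a time; state shown every 20 steps (Δt=0.1):
t=0.100: state=(5.025, 7.368, 6.137)
t=0.200: state=(8.082, 11.553, 10.275)
t=0.300: state=(10.771, 11.842, 18.313)
t=0.400: state=(9.326, 5.731, 22.145)
t=0.500: state=(5.314, 1.669, 19.058)
t=0.600: state=(2.692, 1.070, 14.953)
t=0.700: state=(1.803, 1.502, 11.645)
t=0.800: state=(1.891, 2.317, 9.186)
t=0.900: state=(2.635, 3.717, 7.601)
t=1.000: state=(4.137, 6.106, 7.256)
t=1.100: state=(6.602, 9.494, 9.269)
t=1.200: state=(9.403, 11.614, 14.880)
t=1.300: state=(9.919, 8.465, 20.468)
t=1.400: state=(7.120, 3.679, 20.091)
t=1.500: state=(4.169, 1.970, 16.593)
t=1.600: state=(2.777, 2.101, 13.232)
t=1.700: state=(2.622, 2.916, 10.669)
t=1.800: state=(3.298, 4.354, 9.071)
t=1.900: state=(4.759, 6.636, 8.863)
t=2.000: state=(6.985, 9.437, 10.986)
t=2.100: state=(9.119, 10.526, 15.792)
t=2.200: state=(9.109, 7.616, 19.673)
t=2.300: state=(6.752, 4.039, 18.991)
t=2.400: state=(4.457, 2.762, 16.046)
t=2.465: state=(3.640, 2.804, 14.115)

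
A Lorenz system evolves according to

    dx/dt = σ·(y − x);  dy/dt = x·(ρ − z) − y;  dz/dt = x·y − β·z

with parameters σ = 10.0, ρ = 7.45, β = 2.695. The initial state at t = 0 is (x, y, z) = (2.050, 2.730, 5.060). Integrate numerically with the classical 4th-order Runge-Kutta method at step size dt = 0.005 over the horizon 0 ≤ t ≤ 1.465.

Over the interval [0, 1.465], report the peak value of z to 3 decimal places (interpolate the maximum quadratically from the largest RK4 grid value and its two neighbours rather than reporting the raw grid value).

t=0.000: state=(2.050, 2.730, 5.060)
step 1 (dt=0.005): k1=(6.800, 2.170, -8.040), k2=(6.684, 2.246, -7.928), k3=(6.689, 2.245, -7.930), k4=(6.578, 2.321, -7.819); state += dt/6·(k1+2k2+2k3+k4)
t=0.005: state=(2.083, 2.741, 5.020)
t=0.010: state=(2.116, 2.753, 4.982)
t=0.015: state=(2.147, 2.766, 4.944)
continuing one RK4 step at a time; state shown every 10 steps (Δt=0.05):
t=0.050: state=(2.346, 2.874, 4.711)
t=0.100: state=(2.596, 3.081, 4.462)
t=0.150: state=(2.840, 3.338, 4.308)
t=0.200: state=(3.098, 3.636, 4.250)
t=0.250: state=(3.379, 3.962, 4.290)
t=0.300: state=(3.680, 4.301, 4.433)
t=0.350: state=(3.996, 4.635, 4.678)
t=0.400: state=(4.313, 4.937, 5.021)
t=0.450: state=(4.613, 5.179, 5.448)
t=0.500: state=(4.872, 5.334, 5.931)
t=0.550: state=(5.067, 5.380, 6.433)
t=0.600: state=(5.179, 5.311, 6.907)
t=0.650: state=(5.197, 5.137, 7.308)
t=0.700: state=(5.121, 4.882, 7.598)
t=0.750: state=(4.965, 4.586, 7.757)
t=0.800: state=(4.751, 4.283, 7.787)
t=0.850: state=(4.506, 4.006, 7.701)
t=0.900: state=(4.258, 3.774, 7.526)
t=0.950: state=(4.028, 3.598, 7.289)
t=1.000: state=(3.832, 3.479, 7.019)
t=1.050: state=(3.677, 3.414, 6.738)
t=1.100: state=(3.569, 3.397, 6.464)
t=1.150: state=(3.506, 3.424, 6.212)
t=1.200: state=(3.486, 3.487, 5.993)
t=1.250: state=(3.505, 3.581, 5.815)
t=1.300: state=(3.560, 3.700, 5.683)
t=1.350: state=(3.644, 3.838, 5.601)
t=1.400: state=(3.752, 3.987, 5.572)
t=1.450: state=(3.877, 4.141, 5.595)
t=1.465: state=(3.917, 4.186, 5.612)
largest grid value and its neighbours: z(0.780)=7.78989, z(0.785)=7.79088, z(0.790)=7.79065
parabola through these three points peaks at t≈0.787 with z≈7.79094

max z = 7.791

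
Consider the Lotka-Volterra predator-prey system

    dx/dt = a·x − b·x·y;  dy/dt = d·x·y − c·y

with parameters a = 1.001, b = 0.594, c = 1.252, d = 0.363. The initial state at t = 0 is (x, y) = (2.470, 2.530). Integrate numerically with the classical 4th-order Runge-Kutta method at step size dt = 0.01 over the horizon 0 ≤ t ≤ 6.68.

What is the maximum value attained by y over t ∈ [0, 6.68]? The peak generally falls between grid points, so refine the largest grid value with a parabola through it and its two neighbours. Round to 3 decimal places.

t=0.000: state=(2.470, 2.530)
step 1 (dt=0.01): k1=(-1.239, -0.899), k2=(-1.230, -0.903), k3=(-1.230, -0.903), k4=(-1.220, -0.907); state += dt/6·(k1+2k2+2k3+k4)
t=0.010: state=(2.458, 2.521)
t=0.020: state=(2.446, 2.512)
t=0.030: state=(2.434, 2.503)
continuing one RK4 step at a time; state shown every 25 steps (Δt=0.25):
t=0.250: state=(2.218, 2.287)
t=0.500: state=(2.067, 2.030)
t=0.750: state=(2.001, 1.784)
t=1.000: state=(2.005, 1.564)
t=1.250: state=(2.071, 1.375)
t=1.500: state=(2.195, 1.220)
t=1.750: state=(2.374, 1.097)
t=2.000: state=(2.610, 1.005)
t=2.250: state=(2.901, 0.944)
t=2.500: state=(3.248, 0.912)
t=2.750: state=(3.645, 0.911)
t=3.000: state=(4.080, 0.946)
t=3.250: state=(4.530, 1.022)
t=3.500: state=(4.955, 1.150)
t=3.750: state=(5.294, 1.340)
t=4.000: state=(5.471, 1.600)
t=4.250: state=(5.414, 1.921)
t=4.500: state=(5.095, 2.267)
t=4.750: state=(4.564, 2.573)
t=5.000: state=(3.936, 2.767)
t=5.250: state=(3.334, 2.813)
t=5.500: state=(2.836, 2.719)
t=5.750: state=(2.465, 2.526)
t=6.000: state=(2.214, 2.282)
t=6.250: state=(2.066, 2.025)
t=6.500: state=(2.000, 1.780)
t=6.680: state=(1.998, 1.619)
largest grid value and its neighbours: y(5.190)=2.81566, y(5.200)=2.81577, y(5.210)=2.81564
parabola through these three points peaks at t≈5.200 with y≈2.81577

max y = 2.816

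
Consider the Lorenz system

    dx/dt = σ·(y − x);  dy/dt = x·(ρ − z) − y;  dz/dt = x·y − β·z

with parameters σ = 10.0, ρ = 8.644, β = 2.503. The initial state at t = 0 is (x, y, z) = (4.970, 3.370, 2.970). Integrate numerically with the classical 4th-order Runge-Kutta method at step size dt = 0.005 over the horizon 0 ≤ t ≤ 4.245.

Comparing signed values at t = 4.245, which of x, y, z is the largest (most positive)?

t=0.000: state=(4.970, 3.370, 2.970)
step 1 (dt=0.005): k1=(-16.000, 24.830, 9.315), k2=(-14.979, 24.426, 9.428), k3=(-15.015, 24.440, 9.431), k4=(-14.027, 24.051, 9.542); state += dt/6·(k1+2k2+2k3+k4)
t=0.005: state=(4.895, 3.492, 3.017)
t=0.010: state=(4.829, 3.611, 3.065)
t=0.015: state=(4.773, 3.726, 3.115)
continuing one RK4 step at a time; state shown every 40 steps (Δt=0.2):
t=0.200: state=(5.601, 6.574, 5.989)
t=0.400: state=(6.303, 5.751, 10.054)
t=0.600: state=(4.239, 3.172, 9.657)
t=0.800: state=(2.921, 2.673, 7.332)
t=1.000: state=(3.034, 3.347, 5.797)
t=1.200: state=(4.020, 4.647, 5.755)
t=1.400: state=(5.187, 5.595, 7.386)
t=1.600: state=(5.236, 4.881, 8.966)
t=1.800: state=(4.244, 3.759, 8.580)
t=2.000: state=(3.646, 3.552, 7.367)
t=2.200: state=(3.818, 4.054, 6.660)
t=2.400: state=(4.430, 4.753, 6.934)
t=2.600: state=(4.875, 4.947, 7.858)
t=2.800: state=(4.682, 4.454, 8.339)
t=3.000: state=(4.202, 4.005, 7.960)
t=3.200: state=(4.008, 4.017, 7.365)
t=3.400: state=(4.195, 4.349, 7.155)
t=3.600: state=(4.511, 4.642, 7.452)
t=3.800: state=(4.624, 4.597, 7.881)
t=4.000: state=(4.450, 4.327, 7.964)
t=4.200: state=(4.239, 4.170, 7.702)
t=4.245: state=(4.213, 4.168, 7.631)
compare at T: x=4.213, y=4.168, z=7.631

largest component: z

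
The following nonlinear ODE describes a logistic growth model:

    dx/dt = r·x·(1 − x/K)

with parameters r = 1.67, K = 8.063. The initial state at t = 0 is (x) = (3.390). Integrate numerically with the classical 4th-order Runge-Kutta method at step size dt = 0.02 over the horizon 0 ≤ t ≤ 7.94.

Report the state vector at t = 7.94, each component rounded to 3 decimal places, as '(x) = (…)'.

(x) = (8.063)

t=0.000: state=(3.390)
step 1 (dt=0.02): k1=(3.281), k2=(3.290), k3=(3.290), k4=(3.298); state += dt/6·(k1+2k2+2k3+k4)
t=0.020: state=(3.456)
t=0.040: state=(3.522)
t=0.060: state=(3.588)
continuing one RK4 step at a time; state shown every 25 steps (Δt=0.5):
t=0.500: state=(5.045)
t=1.000: state=(6.402)
t=1.500: state=(7.247)
t=2.000: state=(7.687)
t=2.500: state=(7.896)
t=3.000: state=(7.990)
t=3.500: state=(8.031)
t=4.000: state=(8.049)
t=4.500: state=(8.057)
t=5.000: state=(8.060)
t=5.500: state=(8.062)
t=6.000: state=(8.063)
t=6.500: state=(8.063)
t=7.000: state=(8.063)
t=7.500: state=(8.063)
t=7.940: state=(8.063)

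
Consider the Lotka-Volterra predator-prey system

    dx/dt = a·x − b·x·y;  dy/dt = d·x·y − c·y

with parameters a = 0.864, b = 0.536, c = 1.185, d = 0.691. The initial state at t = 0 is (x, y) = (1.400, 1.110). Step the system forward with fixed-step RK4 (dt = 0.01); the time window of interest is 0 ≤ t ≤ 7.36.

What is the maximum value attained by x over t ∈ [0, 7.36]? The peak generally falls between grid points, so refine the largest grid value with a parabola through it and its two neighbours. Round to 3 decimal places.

t=0.000: state=(1.400, 1.110)
step 1 (dt=0.01): k1=(0.377, -0.242), k2=(0.378, -0.240), k3=(0.378, -0.240), k4=(0.379, -0.238); state += dt/6·(k1+2k2+2k3+k4)
t=0.010: state=(1.404, 1.108)
t=0.020: state=(1.408, 1.105)
t=0.030: state=(1.411, 1.103)
continuing one RK4 step at a time; state shown every 25 steps (Δt=0.25):
t=0.250: state=(1.503, 1.060)
t=0.500: state=(1.621, 1.032)
t=0.750: state=(1.753, 1.027)
t=1.000: state=(1.894, 1.047)
t=1.250: state=(2.038, 1.093)
t=1.500: state=(2.174, 1.170)
t=1.750: state=(2.291, 1.280)
t=2.000: state=(2.373, 1.424)
t=2.250: state=(2.405, 1.602)
t=2.500: state=(2.377, 1.802)
t=2.750: state=(2.285, 2.006)
t=3.000: state=(2.141, 2.187)
t=3.250: state=(1.963, 2.319)
t=3.500: state=(1.777, 2.382)
t=3.750: state=(1.602, 2.371)
t=4.000: state=(1.454, 2.295)
t=4.250: state=(1.337, 2.170)
t=4.500: state=(1.253, 2.018)
t=4.750: state=(1.200, 1.854)
t=5.000: state=(1.175, 1.692)
t=5.250: state=(1.174, 1.540)
t=5.500: state=(1.196, 1.405)
t=5.750: state=(1.240, 1.289)
t=6.000: state=(1.303, 1.194)
t=6.250: state=(1.386, 1.120)
t=6.500: state=(1.486, 1.067)
t=6.750: state=(1.602, 1.035)
t=7.000: state=(1.732, 1.027)
t=7.250: state=(1.872, 1.042)
t=7.360: state=(1.935, 1.057)
largest grid value and its neighbours: x(2.250)=2.40502, x(2.260)=2.40510, x(2.270)=2.40509
parabola through these three points peaks at t≈2.263 with x≈2.40511

max x = 2.405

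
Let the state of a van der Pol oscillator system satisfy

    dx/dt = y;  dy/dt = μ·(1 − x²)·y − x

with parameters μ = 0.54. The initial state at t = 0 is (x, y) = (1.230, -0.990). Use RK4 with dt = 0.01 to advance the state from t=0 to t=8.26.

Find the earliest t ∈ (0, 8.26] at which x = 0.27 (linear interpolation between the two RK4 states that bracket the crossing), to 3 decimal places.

t = 0.710

t=0.000: state=(1.230, -0.990)
step 1 (dt=0.01): k1=(-0.990, -0.956), k2=(-0.995, -0.956), k3=(-0.995, -0.956), k4=(-1.000, -0.956); state += dt/6·(k1+2k2+2k3+k4)
t=0.010: state=(1.220, -1.000)
t=0.020: state=(1.210, -1.009)
t=0.030: state=(1.200, -1.019)
continuing one RK4 step at a time; state shown every 50 steps (Δt=0.5):
t=0.500: state=(0.611, -1.501)
t=0.710: state=(0.270, -1.741)
next step: t=0.720: state=(0.253, -1.752) — x has crossed 0.27
linear interpolation between t=0.710 (0.27049) and t=0.720 (0.25303) → t≈0.710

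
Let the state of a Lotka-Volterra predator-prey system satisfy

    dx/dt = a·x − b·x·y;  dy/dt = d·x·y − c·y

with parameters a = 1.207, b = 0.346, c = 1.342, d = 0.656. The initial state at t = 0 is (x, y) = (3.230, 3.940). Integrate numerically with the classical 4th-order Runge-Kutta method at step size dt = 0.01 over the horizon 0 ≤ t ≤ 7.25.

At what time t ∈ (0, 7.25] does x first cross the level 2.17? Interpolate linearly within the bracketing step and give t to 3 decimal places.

t = 0.766

t=0.000: state=(3.230, 3.940)
step 1 (dt=0.01): k1=(-0.505, 3.061), k2=(-0.521, 3.066), k3=(-0.521, 3.066), k4=(-0.538, 3.071); state += dt/6·(k1+2k2+2k3+k4)
t=0.010: state=(3.225, 3.971)
t=0.020: state=(3.219, 4.001)
t=0.030: state=(3.213, 4.032)
continuing one RK4 step at a time; state shown every 25 steps (Δt=0.25):
t=0.250: state=(3.004, 4.709)
t=0.500: state=(2.625, 5.350)
t=0.750: state=(2.197, 5.679)
t=0.760: state=(2.180, 5.685)
next step: t=0.770: state=(2.164, 5.689) — x has crossed 2.17
linear interpolation between t=0.760 (2.18039) and t=0.770 (2.16387) → t≈0.766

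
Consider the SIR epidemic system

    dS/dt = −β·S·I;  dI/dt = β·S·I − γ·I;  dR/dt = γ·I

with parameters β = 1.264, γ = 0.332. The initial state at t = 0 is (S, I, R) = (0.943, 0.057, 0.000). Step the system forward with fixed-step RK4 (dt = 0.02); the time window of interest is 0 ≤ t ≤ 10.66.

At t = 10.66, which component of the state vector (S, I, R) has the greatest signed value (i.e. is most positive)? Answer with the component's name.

largest component: R

t=0.000: state=(0.943, 0.057, 0.000)
step 1 (dt=0.02): k1=(-0.068, 0.049, 0.019), k2=(-0.068, 0.049, 0.019), k3=(-0.068, 0.049, 0.019), k4=(-0.069, 0.050, 0.019); state += dt/6·(k1+2k2+2k3+k4)
t=0.020: state=(0.942, 0.058, 0.000)
t=0.040: state=(0.940, 0.059, 0.001)
t=0.060: state=(0.939, 0.060, 0.001)
continuing one RK4 step at a time; state shown every 25 steps (Δt=0.5):
t=0.500: state=(0.902, 0.087, 0.012)
t=1.000: state=(0.843, 0.127, 0.029)
t=1.500: state=(0.766, 0.180, 0.055)
t=2.000: state=(0.671, 0.240, 0.089)
t=2.500: state=(0.566, 0.300, 0.134)
t=3.000: state=(0.460, 0.351, 0.189)
t=3.500: state=(0.364, 0.386, 0.250)
t=4.000: state=(0.284, 0.401, 0.316)
t=4.500: state=(0.220, 0.398, 0.382)
t=5.000: state=(0.172, 0.381, 0.447)
t=5.500: state=(0.136, 0.356, 0.508)
t=6.000: state=(0.110, 0.325, 0.565)
t=6.500: state=(0.090, 0.294, 0.616)
t=7.000: state=(0.076, 0.262, 0.662)
t=7.500: state=(0.065, 0.232, 0.703)
t=8.000: state=(0.056, 0.204, 0.739)
t=8.500: state=(0.050, 0.179, 0.771)
t=9.000: state=(0.045, 0.156, 0.799)
t=9.500: state=(0.041, 0.136, 0.823)
t=10.000: state=(0.038, 0.118, 0.844)
t=10.500: state=(0.035, 0.102, 0.862)
t=10.660: state=(0.035, 0.098, 0.868)
compare at T: S=0.035, I=0.098, R=0.868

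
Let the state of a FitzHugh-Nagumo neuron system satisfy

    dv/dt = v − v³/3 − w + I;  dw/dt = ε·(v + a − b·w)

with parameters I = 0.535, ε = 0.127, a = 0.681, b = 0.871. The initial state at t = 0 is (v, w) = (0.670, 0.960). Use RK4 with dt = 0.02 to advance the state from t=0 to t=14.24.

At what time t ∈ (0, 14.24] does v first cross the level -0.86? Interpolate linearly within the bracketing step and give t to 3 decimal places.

t = 8.158

t=0.000: state=(0.670, 0.960)
step 1 (dt=0.02): k1=(0.145, 0.065), k2=(0.145, 0.065), k3=(0.145, 0.065), k4=(0.145, 0.066); state += dt/6·(k1+2k2+2k3+k4)
t=0.020: state=(0.673, 0.961)
t=0.040: state=(0.676, 0.963)
t=0.060: state=(0.679, 0.964)
continuing one RK4 step at a time; state shown every 25 steps (Δt=0.5):
t=0.500: state=(0.743, 0.994)
t=1.000: state=(0.816, 1.031)
t=1.500: state=(0.880, 1.070)
t=2.000: state=(0.932, 1.110)
t=2.500: state=(0.966, 1.152)
t=3.000: state=(0.980, 1.192)
t=3.500: state=(0.975, 1.230)
t=4.000: state=(0.951, 1.266)
t=4.500: state=(0.909, 1.297)
t=5.000: state=(0.847, 1.324)
t=5.500: state=(0.763, 1.345)
t=6.000: state=(0.649, 1.358)
t=6.500: state=(0.491, 1.363)
t=7.000: state=(0.261, 1.355)
t=7.500: state=(-0.097, 1.330)
t=8.000: state=(-0.648, 1.278)
t=8.140: state=(-0.835, 1.258)
next step: t=8.160: state=(-0.862, 1.254) — v has crossed -0.86
linear interpolation between t=8.140 (-0.83513) and t=8.160 (-0.86245) → t≈8.158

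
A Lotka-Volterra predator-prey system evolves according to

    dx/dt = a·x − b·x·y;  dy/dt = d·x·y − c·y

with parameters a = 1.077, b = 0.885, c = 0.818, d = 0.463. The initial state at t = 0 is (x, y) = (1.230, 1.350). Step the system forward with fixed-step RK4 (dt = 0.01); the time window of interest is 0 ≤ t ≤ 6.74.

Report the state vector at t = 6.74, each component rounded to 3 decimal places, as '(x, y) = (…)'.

t=0.000: state=(1.230, 1.350)
step 1 (dt=0.01): k1=(-0.145, -0.335), k2=(-0.143, -0.336), k3=(-0.143, -0.336), k4=(-0.141, -0.336); state += dt/6·(k1+2k2+2k3+k4)
t=0.010: state=(1.229, 1.347)
t=0.020: state=(1.227, 1.343)
t=0.030: state=(1.226, 1.340)
continuing one RK4 step at a time; state shown every 25 steps (Δt=0.25):
t=0.250: state=(1.205, 1.267)
t=0.500: state=(1.203, 1.187)
t=0.750: state=(1.221, 1.113)
t=1.000: state=(1.259, 1.047)
t=1.250: state=(1.316, 0.990)
t=1.500: state=(1.391, 0.943)
t=1.750: state=(1.484, 0.908)
t=2.000: state=(1.594, 0.884)
t=2.250: state=(1.718, 0.873)
t=2.500: state=(1.854, 0.875)
t=2.750: state=(1.997, 0.891)
t=3.000: state=(2.139, 0.923)
t=3.250: state=(2.272, 0.971)
t=3.500: state=(2.382, 1.036)
t=3.750: state=(2.458, 1.118)
t=4.000: state=(2.486, 1.214)
t=4.250: state=(2.460, 1.318)
t=4.500: state=(2.378, 1.422)
t=4.750: state=(2.249, 1.515)
t=5.000: state=(2.087, 1.588)
t=5.250: state=(1.913, 1.631)
t=5.500: state=(1.742, 1.642)
t=5.750: state=(1.588, 1.623)
t=6.000: state=(1.458, 1.577)
t=6.250: state=(1.356, 1.513)
t=6.500: state=(1.281, 1.436)
t=6.740: state=(1.233, 1.356)

(x, y) = (1.233, 1.356)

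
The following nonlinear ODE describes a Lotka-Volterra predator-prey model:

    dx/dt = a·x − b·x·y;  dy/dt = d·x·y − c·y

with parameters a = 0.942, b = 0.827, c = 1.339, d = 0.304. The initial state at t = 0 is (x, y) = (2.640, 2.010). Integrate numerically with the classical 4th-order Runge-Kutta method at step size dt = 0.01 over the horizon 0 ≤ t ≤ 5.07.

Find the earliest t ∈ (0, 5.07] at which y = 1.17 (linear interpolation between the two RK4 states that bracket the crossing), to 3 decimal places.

t=0.000: state=(2.640, 2.010)
step 1 (dt=0.01): k1=(-1.902, -1.078), k2=(-1.883, -1.081), k3=(-1.883, -1.081), k4=(-1.865, -1.084); state += dt/6·(k1+2k2+2k3+k4)
t=0.010: state=(2.621, 1.999)
t=0.020: state=(2.603, 1.988)
t=0.030: state=(2.585, 1.977)
continuing one RK4 step at a time; state shown every 20 steps (Δt=0.2):
t=0.200: state=(2.328, 1.787)
t=0.400: state=(2.130, 1.565)
t=0.600: state=(2.020, 1.358)
t=0.800: state=(1.979, 1.173)
next step: t=0.810: state=(1.979, 1.164) — y has crossed 1.17
linear interpolation between t=0.800 (1.17280) and t=0.810 (1.16418) → t≈0.803

t = 0.803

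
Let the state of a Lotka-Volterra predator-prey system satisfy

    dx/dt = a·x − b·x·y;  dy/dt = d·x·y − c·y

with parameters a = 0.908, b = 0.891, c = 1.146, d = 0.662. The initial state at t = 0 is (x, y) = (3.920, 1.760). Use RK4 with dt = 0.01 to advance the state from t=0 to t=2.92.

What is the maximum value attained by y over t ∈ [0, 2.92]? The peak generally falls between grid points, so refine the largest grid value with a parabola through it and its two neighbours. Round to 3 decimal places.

max y = 2.813

t=0.000: state=(3.920, 1.760)
step 1 (dt=0.01): k1=(-2.588, 2.550), k2=(-2.624, 2.554), k3=(-2.624, 2.553), k4=(-2.659, 2.556); state += dt/6·(k1+2k2+2k3+k4)
t=0.010: state=(3.894, 1.786)
t=0.020: state=(3.867, 1.811)
t=0.030: state=(3.839, 1.837)
continuing one RK4 step at a time; state shown every 10 steps (Δt=0.1):
t=0.100: state=(3.628, 2.016)
t=0.200: state=(3.283, 2.260)
t=0.300: state=(2.911, 2.474)
t=0.400: state=(2.537, 2.642)
t=0.500: state=(2.184, 2.754)
t=0.600: state=(1.866, 2.807)
t=0.700: state=(1.590, 2.806)
t=0.800: state=(1.359, 2.758)
t=0.900: state=(1.168, 2.673)
t=1.000: state=(1.013, 2.562)
t=1.100: state=(0.888, 2.432)
t=1.200: state=(0.787, 2.292)
t=1.300: state=(0.708, 2.148)
t=1.400: state=(0.644, 2.003)
t=1.500: state=(0.594, 1.860)
t=1.600: state=(0.554, 1.723)
t=1.700: state=(0.524, 1.592)
t=1.800: state=(0.500, 1.469)
t=1.900: state=(0.483, 1.353)
t=2.000: state=(0.471, 1.245)
t=2.100: state=(0.464, 1.145)
t=2.200: state=(0.461, 1.053)
t=2.300: state=(0.461, 0.968)
t=2.400: state=(0.465, 0.890)
t=2.500: state=(0.472, 0.819)
t=2.600: state=(0.482, 0.753)
t=2.700: state=(0.495, 0.694)
t=2.800: state=(0.510, 0.640)
t=2.900: state=(0.529, 0.590)
t=2.920: state=(0.533, 0.581)
largest grid value and its neighbours: y(0.640)=2.81281, y(0.650)=2.81290, y(0.660)=2.81249
parabola through these three points peaks at t≈0.647 with y≈2.81293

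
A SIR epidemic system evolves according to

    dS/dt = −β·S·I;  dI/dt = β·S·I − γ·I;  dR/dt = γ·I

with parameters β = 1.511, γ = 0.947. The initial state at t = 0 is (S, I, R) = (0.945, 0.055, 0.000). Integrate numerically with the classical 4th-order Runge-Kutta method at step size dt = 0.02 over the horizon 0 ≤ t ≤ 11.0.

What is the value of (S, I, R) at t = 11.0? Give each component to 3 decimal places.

t=0.000: state=(0.945, 0.055, 0.000)
step 1 (dt=0.02): k1=(-0.079, 0.026, 0.052), k2=(-0.079, 0.027, 0.052), k3=(-0.079, 0.027, 0.052), k4=(-0.079, 0.027, 0.053); state += dt/6·(k1+2k2+2k3+k4)
t=0.020: state=(0.943, 0.056, 0.001)
t=0.040: state=(0.942, 0.056, 0.002)
t=0.060: state=(0.940, 0.057, 0.003)
continuing one RK4 step at a time; state shown every 25 steps (Δt=0.5):
t=0.500: state=(0.902, 0.069, 0.029)
t=1.000: state=(0.852, 0.083, 0.065)
t=1.500: state=(0.796, 0.097, 0.108)
t=2.000: state=(0.736, 0.107, 0.156)
t=2.500: state=(0.677, 0.114, 0.209)
t=3.000: state=(0.621, 0.116, 0.263)
t=3.500: state=(0.569, 0.113, 0.318)
t=4.000: state=(0.524, 0.106, 0.370)
t=4.500: state=(0.485, 0.097, 0.418)
t=5.000: state=(0.453, 0.086, 0.461)
t=5.500: state=(0.426, 0.075, 0.499)
t=6.000: state=(0.404, 0.064, 0.532)
t=6.500: state=(0.387, 0.053, 0.560)
t=7.000: state=(0.373, 0.044, 0.583)
t=7.500: state=(0.362, 0.036, 0.602)
t=8.000: state=(0.353, 0.030, 0.618)
t=8.500: state=(0.346, 0.024, 0.630)
t=9.000: state=(0.340, 0.019, 0.640)
t=9.500: state=(0.336, 0.016, 0.649)
t=10.000: state=(0.332, 0.013, 0.655)
t=10.500: state=(0.329, 0.010, 0.661)
t=11.000: state=(0.327, 0.008, 0.665)

(S, I, R) = (0.327, 0.008, 0.665)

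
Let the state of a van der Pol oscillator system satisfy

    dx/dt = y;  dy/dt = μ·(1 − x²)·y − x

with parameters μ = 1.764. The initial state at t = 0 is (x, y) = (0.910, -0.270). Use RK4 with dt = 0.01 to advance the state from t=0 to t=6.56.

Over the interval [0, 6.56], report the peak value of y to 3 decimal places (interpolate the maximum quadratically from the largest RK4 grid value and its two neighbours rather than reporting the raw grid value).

t=0.000: state=(0.910, -0.270)
step 1 (dt=0.01): k1=(-0.270, -0.992), k2=(-0.275, -0.993), k3=(-0.275, -0.993), k4=(-0.280, -0.995); state += dt/6·(k1+2k2+2k3+k4)
t=0.010: state=(0.907, -0.280)
t=0.020: state=(0.904, -0.290)
t=0.030: state=(0.901, -0.300)
continuing one RK4 step at a time; state shown every 25 steps (Δt=0.25):
t=0.250: state=(0.810, -0.532)
t=0.500: state=(0.639, -0.858)
t=0.750: state=(0.369, -1.339)
t=1.000: state=(-0.054, -2.099)
t=1.250: state=(-0.692, -2.940)
t=1.500: state=(-1.413, -2.483)
t=1.750: state=(-1.828, -0.867)
t=2.000: state=(-1.918, 0.002)
t=2.250: state=(-1.876, 0.284)
t=2.500: state=(-1.790, 0.387)
t=2.750: state=(-1.685, 0.448)
t=3.000: state=(-1.566, 0.509)
t=3.250: state=(-1.430, 0.584)
t=3.500: state=(-1.271, 0.692)
t=3.750: state=(-1.079, 0.856)
t=4.000: state=(-0.834, 1.131)
t=4.250: state=(-0.495, 1.628)
t=4.500: state=(0.014, 2.519)
t=4.750: state=(0.779, 3.497)
t=5.000: state=(1.590, 2.541)
t=5.250: state=(1.968, 0.636)
t=5.500: state=(2.014, -0.108)
t=5.750: state=(1.957, -0.309)
t=6.000: state=(1.870, -0.379)
t=6.250: state=(1.770, -0.424)
t=6.500: state=(1.658, -0.471)
t=6.560: state=(1.629, -0.484)
largest grid value and its neighbours: y(4.780)=3.52968, y(4.790)=3.53226, y(4.800)=3.53045
parabola through these three points peaks at t≈4.791 with y≈3.53228

max y = 3.532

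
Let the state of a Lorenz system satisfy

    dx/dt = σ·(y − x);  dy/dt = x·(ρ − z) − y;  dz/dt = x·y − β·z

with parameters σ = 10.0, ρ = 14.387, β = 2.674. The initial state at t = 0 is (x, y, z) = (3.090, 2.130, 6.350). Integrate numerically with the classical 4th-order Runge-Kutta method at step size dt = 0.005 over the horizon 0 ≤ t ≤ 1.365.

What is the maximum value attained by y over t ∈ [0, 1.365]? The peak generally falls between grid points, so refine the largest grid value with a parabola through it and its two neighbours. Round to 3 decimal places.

t=0.000: state=(3.090, 2.130, 6.350)
step 1 (dt=0.005): k1=(-9.600, 22.704, -10.398), k2=(-8.792, 22.534, -10.206), k3=(-8.817, 22.550, -10.204), k4=(-8.032, 22.393, -10.012); state += dt/6·(k1+2k2+2k3+k4)
t=0.005: state=(3.046, 2.243, 6.299)
t=0.010: state=(3.010, 2.354, 6.250)
t=0.015: state=(2.980, 2.464, 6.203)
continuing one RK4 step at a time; state shown every 10 steps (Δt=0.05):
t=0.050: state=(2.946, 3.222, 5.928)
t=0.100: state=(3.293, 4.357, 5.736)
t=0.150: state=(3.983, 5.663, 5.870)
t=0.200: state=(4.960, 7.177, 6.482)
t=0.250: state=(6.180, 8.806, 7.765)
t=0.300: state=(7.534, 10.247, 9.879)
t=0.350: state=(8.790, 10.974, 12.753)
t=0.400: state=(9.584, 10.455, 15.842)
t=0.450: state=(9.577, 8.651, 18.207)
t=0.500: state=(8.704, 6.250, 19.136)
t=0.550: state=(7.269, 4.142, 18.669)
t=0.600: state=(5.721, 2.772, 17.363)
t=0.650: state=(4.397, 2.095, 15.752)
t=0.700: state=(3.435, 1.884, 14.137)
t=0.750: state=(2.831, 1.942, 12.642)
t=0.800: state=(2.523, 2.160, 11.313)
t=0.850: state=(2.448, 2.496, 10.166)
t=0.900: state=(2.559, 2.948, 9.210)
t=0.950: state=(2.832, 3.534, 8.465)
t=1.000: state=(3.262, 4.280, 7.962)
t=1.050: state=(3.854, 5.206, 7.755)
t=1.100: state=(4.615, 6.307, 7.926)
t=1.150: state=(5.538, 7.523, 8.583)
t=1.200: state=(6.574, 8.695, 9.822)
t=1.250: state=(7.606, 9.541, 11.647)
t=1.300: state=(8.431, 9.715, 13.847)
t=1.350: state=(8.814, 9.006, 15.939)
t=1.365: state=(8.815, 8.633, 16.456)
largest grid value and its neighbours: y(0.350)=10.97384, y(0.355)=10.98426, y(0.360)=10.98139
parabola through these three points peaks at t≈0.356 with y≈10.98480

max y = 10.985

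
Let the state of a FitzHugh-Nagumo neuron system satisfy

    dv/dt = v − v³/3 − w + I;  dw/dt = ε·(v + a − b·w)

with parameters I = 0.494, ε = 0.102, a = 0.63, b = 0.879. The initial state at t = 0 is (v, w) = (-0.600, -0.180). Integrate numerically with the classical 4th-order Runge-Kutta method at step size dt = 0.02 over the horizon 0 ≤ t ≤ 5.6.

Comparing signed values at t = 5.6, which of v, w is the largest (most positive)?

t=0.000: state=(-0.600, -0.180)
step 1 (dt=0.02): k1=(0.146, 0.019), k2=(0.147, 0.019), k3=(0.147, 0.019), k4=(0.147, 0.019); state += dt/6·(k1+2k2+2k3+k4)
t=0.020: state=(-0.597, -0.180)
t=0.040: state=(-0.594, -0.179)
t=0.060: state=(-0.591, -0.179)
continuing one RK4 step at a time; state shown every 10 steps (Δt=0.2):
t=0.200: state=(-0.569, -0.176)
t=0.400: state=(-0.535, -0.171)
t=0.600: state=(-0.496, -0.166)
t=0.800: state=(-0.453, -0.160)
t=1.000: state=(-0.403, -0.153)
t=1.200: state=(-0.346, -0.145)
t=1.400: state=(-0.280, -0.136)
t=1.600: state=(-0.203, -0.126)
t=1.800: state=(-0.111, -0.114)
t=2.000: state=(-0.003, -0.100)
t=2.200: state=(0.127, -0.085)
t=2.400: state=(0.280, -0.066)
t=2.600: state=(0.461, -0.045)
t=2.800: state=(0.666, -0.020)
t=3.000: state=(0.889, 0.009)
t=3.200: state=(1.116, 0.042)
t=3.400: state=(1.324, 0.078)
t=3.600: state=(1.497, 0.118)
t=3.800: state=(1.625, 0.161)
t=4.000: state=(1.710, 0.204)
t=4.200: state=(1.761, 0.248)
t=4.400: state=(1.788, 0.293)
t=4.600: state=(1.798, 0.337)
t=4.800: state=(1.797, 0.380)
t=5.000: state=(1.790, 0.422)
t=5.200: state=(1.778, 0.463)
t=5.400: state=(1.764, 0.503)
t=5.600: state=(1.748, 0.543)
compare at T: v=1.748, w=0.543

largest component: v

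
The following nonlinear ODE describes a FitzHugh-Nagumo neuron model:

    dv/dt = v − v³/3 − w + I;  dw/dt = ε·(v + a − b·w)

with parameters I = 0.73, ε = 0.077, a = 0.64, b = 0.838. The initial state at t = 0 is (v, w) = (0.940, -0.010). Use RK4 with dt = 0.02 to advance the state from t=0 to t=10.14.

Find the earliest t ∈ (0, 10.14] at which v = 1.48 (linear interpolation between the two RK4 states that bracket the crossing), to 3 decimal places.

t=0.000: state=(0.940, -0.010)
step 1 (dt=0.02): k1=(1.403, 0.122), k2=(1.403, 0.123), k3=(1.403, 0.123), k4=(1.403, 0.124); state += dt/6·(k1+2k2+2k3+k4)
t=0.020: state=(0.968, -0.008)
t=0.040: state=(0.996, -0.005)
t=0.060: state=(1.024, -0.002)
t=0.400: state=(1.462, 0.047)
next step: t=0.420: state=(1.483, 0.050) — v has crossed 1.48
linear interpolation between t=0.400 (1.46166) and t=0.420 (1.48346) → t≈0.417

t = 0.417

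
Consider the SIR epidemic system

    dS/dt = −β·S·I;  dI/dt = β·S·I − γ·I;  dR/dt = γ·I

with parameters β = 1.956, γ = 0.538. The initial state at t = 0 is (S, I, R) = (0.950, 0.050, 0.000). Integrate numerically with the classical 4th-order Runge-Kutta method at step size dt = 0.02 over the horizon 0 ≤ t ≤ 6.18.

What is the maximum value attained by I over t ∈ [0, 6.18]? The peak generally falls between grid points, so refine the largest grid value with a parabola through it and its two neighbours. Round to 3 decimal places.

t=0.000: state=(0.950, 0.050, 0.000)
step 1 (dt=0.02): k1=(-0.093, 0.066, 0.027), k2=(-0.094, 0.067, 0.027), k3=(-0.094, 0.067, 0.027), k4=(-0.095, 0.068, 0.028); state += dt/6·(k1+2k2+2k3+k4)
t=0.020: state=(0.948, 0.051, 0.001)
t=0.040: state=(0.946, 0.053, 0.001)
t=0.060: state=(0.944, 0.054, 0.002)
continuing one RK4 step at a time; state shown every 10 steps (Δt=0.2):
t=0.200: state=(0.929, 0.065, 0.006)
t=0.400: state=(0.903, 0.083, 0.014)
t=0.600: state=(0.870, 0.106, 0.024)
t=0.800: state=(0.830, 0.133, 0.037)
t=1.000: state=(0.784, 0.163, 0.053)
t=1.200: state=(0.730, 0.197, 0.072)
t=1.400: state=(0.671, 0.233, 0.095)
t=1.600: state=(0.609, 0.269, 0.122)
t=1.800: state=(0.544, 0.303, 0.153)
t=2.000: state=(0.481, 0.332, 0.187)
t=2.200: state=(0.420, 0.355, 0.224)
t=2.400: state=(0.364, 0.372, 0.264)
t=2.600: state=(0.314, 0.381, 0.304)
t=2.800: state=(0.271, 0.384, 0.345)
t=3.000: state=(0.233, 0.380, 0.387)
t=3.200: state=(0.201, 0.372, 0.427)
t=3.400: state=(0.174, 0.359, 0.467)
t=3.600: state=(0.152, 0.344, 0.504)
t=3.800: state=(0.133, 0.326, 0.540)
t=4.000: state=(0.118, 0.308, 0.575)
t=4.200: state=(0.105, 0.289, 0.607)
t=4.400: state=(0.094, 0.269, 0.637)
t=4.600: state=(0.085, 0.251, 0.665)
t=4.800: state=(0.077, 0.232, 0.691)
t=5.000: state=(0.071, 0.215, 0.715)
t=5.200: state=(0.065, 0.198, 0.737)
t=5.400: state=(0.061, 0.182, 0.757)
t=5.600: state=(0.057, 0.167, 0.776)
t=5.800: state=(0.053, 0.154, 0.793)
t=6.000: state=(0.050, 0.141, 0.809)
t=6.180: state=(0.048, 0.130, 0.822)
largest grid value and its neighbours: I(2.760)=0.38400, I(2.780)=0.38402, I(2.800)=0.38398
parabola through these three points peaks at t≈2.778 with I≈0.38402

max I = 0.384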